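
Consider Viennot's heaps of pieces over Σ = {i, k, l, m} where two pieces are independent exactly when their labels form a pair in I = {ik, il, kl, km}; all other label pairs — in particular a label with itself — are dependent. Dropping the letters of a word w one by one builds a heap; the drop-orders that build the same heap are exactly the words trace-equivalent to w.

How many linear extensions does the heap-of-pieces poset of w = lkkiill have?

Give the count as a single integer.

piece 0:l — minimal
piece 1:k — minimal
piece 2:k rests on {1:k}
piece 3:i — minimal
piece 4:i rests on {3:i}
piece 5:l rests on {0:l}
piece 6:l rests on {5:l}
minimal pieces: {0:l, 1:k, 3:i}
ways to finish when only these pieces remain (= sum over removing one remaining piece with nothing left below it):
  1 left: {2}→1  {4}→1  {6}→1
  2 left: {1,2}→1  {2,4}→2  {2,6}→2  {3,4}→1  {4,6}→2  {5,6}→1
  3 left: {0,5,6}→1  {1,2,4}→3  {1,2,6}→3  {2,3,4}→3  {2,4,6}→6  {2,5,6}→3  {3,4,6}→3  {4,5,6}→3
  4 left: {0,2,5,6}→4  {0,4,5,6}→4  {1,2,3,4}→6  {1,2,4,6}→12  {1,2,5,6}→6  {2,3,4,6}→12  {2,4,5,6}→12  {3,4,5,6}→6
  5 left: {0,1,2,5,6}→10  {0,2,4,5,6}→20  {0,3,4,5,6}→10  {1,2,3,4,6}→30  {1,2,4,5,6}→30  {2,3,4,5,6}→30
  placing 0:l first → 90 extensions
  placing 1:k first → 60 extensions
  placing 3:i first → 60 extensions
total linear extensions = 210

210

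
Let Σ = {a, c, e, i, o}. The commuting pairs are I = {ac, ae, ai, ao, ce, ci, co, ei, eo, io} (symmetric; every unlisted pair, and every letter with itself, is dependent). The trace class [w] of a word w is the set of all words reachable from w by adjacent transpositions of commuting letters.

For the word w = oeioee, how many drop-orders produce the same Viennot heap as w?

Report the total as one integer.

0(o) covers ∅
1(e) covers ∅
2(i) covers ∅
3(o) covers 0:o
4(e) covers 1:e
5(e) covers 4:e
floor of heap: 0:o, 1:e, 2:i
completions by unplaced set U, small U first (add the entries for U minus each lowest piece of U):
  |U|=1: {2}:1  {3}:1  {5}:1
  |U|=2: {0,3}:1  {2,3}:2  {2,5}:2  {3,5}:2  {4,5}:1
  |U|=3: {0,2,3}:3  {0,3,5}:3  {1,4,5}:1  {2,3,5}:6  {2,4,5}:3  {3,4,5}:3
  |U|=4: {0,2,3,5}:12  {0,3,4,5}:6  {1,2,4,5}:4  {1,3,4,5}:4  {2,3,4,5}:12
  start at 0(o): 20
  start at 1(e): 30
  start at 2(i): 10
sum over floor = 60

60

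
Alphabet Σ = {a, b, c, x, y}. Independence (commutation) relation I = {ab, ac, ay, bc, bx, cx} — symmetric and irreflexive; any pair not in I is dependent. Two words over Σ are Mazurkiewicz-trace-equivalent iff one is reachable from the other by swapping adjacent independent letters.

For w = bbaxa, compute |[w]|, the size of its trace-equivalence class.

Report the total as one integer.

drop 0:b onto floor
drop 1:b onto {0:b}
drop 2:a onto floor
drop 3:x onto {2:a}
drop 4:a onto {3:x}
ground layer = {0:b, 2:a}
drop-orders for the pieces not yet dropped (sum over which currently-grounded one goes next):
  1 to go: {1} 1  {4} 1
  2 to go: {0,1} 1  {1,4} 2  {3,4} 1
  3 to go: {0,1,4} 3  {1,3,4} 3  {2,3,4} 1
  if 0:b drops first: 4 orders
  if 2:a drops first: 6 orders
heap linearizations: 10

10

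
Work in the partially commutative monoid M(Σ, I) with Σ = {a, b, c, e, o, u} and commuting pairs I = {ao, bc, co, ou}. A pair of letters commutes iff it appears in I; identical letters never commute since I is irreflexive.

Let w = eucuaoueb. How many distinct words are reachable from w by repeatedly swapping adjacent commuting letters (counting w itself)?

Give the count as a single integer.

drop 0:e onto floor
drop 1:u onto {0:e}
drop 2:c onto {1:u}
drop 3:u onto {2:c}
drop 4:a onto {3:u}
drop 5:o onto {0:e}
drop 6:u onto {4:a}
drop 7:e onto {5:o, 6:u}
drop 8:b onto {7:e}
ground layer = {0:e}
drop-orders for the pieces not yet dropped (sum over which currently-grounded one goes next):
  1 to go: {8} 1
  2 to go: {7,8} 1
  3 to go: {5,7,8} 1  {6,7,8} 1
  4 to go: {4,6,7,8} 1  {5,6,7,8} 2
  5 to go: {3,4,6,7,8} 1  {4,5,6,7,8} 3
  6 to go: {2,3,4,6,7,8} 1  {3,4,5,6,7,8} 4
  7 to go: {1,2,3,4,6,7,8} 1  {2,3,4,5,6,7,8} 5
  if 0:e drops first: 6 orders

6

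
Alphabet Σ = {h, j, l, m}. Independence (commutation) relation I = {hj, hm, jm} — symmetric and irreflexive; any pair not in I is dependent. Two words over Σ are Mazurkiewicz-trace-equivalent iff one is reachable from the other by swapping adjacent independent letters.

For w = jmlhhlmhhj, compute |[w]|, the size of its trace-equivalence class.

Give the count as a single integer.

24

#0=j has no predecessor
#1=m has no predecessor
#2=l depends on [0:j, 1:m]
#3=h depends on [2:l]
#4=h depends on [3:h]
#5=l depends on [4:h]
#6=m depends on [5:l]
#7=h depends on [5:l]
#8=h depends on [7:h]
#9=j depends on [5:l]
sources: [0:j, 1:m]
N(rest) = Σ N(rest − s) over sources s of rest; N(one piece) = 1:
  size 1 → [6]=1  [8]=1  [9]=1
  size 2 → [6,8]=2  [6,9]=2  [7,8]=1  [8,9]=2
  size 3 → [6,7,8]=3  [6,8,9]=6  [7,8,9]=3
  size 4 → [6,7,8,9]=12
  size 5 → [5,6,7,8,9]=12
  size 6 → [4,5,6,7,8,9]=12
  size 7 → [3,4,5,6,7,8,9]=12
  size 8 → [2,3,4,5,6,7,8,9]=12
  first=0(j) contributes 12
  first=1(m) contributes 12
|[w]| = 24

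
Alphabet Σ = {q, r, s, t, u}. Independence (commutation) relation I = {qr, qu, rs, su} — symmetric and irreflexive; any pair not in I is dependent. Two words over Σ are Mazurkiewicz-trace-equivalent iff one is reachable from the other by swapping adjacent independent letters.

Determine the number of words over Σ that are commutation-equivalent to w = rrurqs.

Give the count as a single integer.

piece 0:r — minimal
piece 1:r rests on {0:r}
piece 2:u rests on {1:r}
piece 3:r rests on {2:u}
piece 4:q — minimal
piece 5:s rests on {4:q}
minimal pieces: {0:r, 4:q}
ways to finish when only these pieces remain (= sum over removing one remaining piece with nothing left below it):
  1 left: {3}→1  {5}→1
  2 left: {2,3}→1  {3,5}→2  {4,5}→1
  3 left: {1,2,3}→1  {2,3,5}→3  {3,4,5}→3
  4 left: {0,1,2,3}→1  {1,2,3,5}→4  {2,3,4,5}→6
  placing 0:r first → 10 extensions
  placing 4:q first → 5 extensions
total linear extensions = 15

15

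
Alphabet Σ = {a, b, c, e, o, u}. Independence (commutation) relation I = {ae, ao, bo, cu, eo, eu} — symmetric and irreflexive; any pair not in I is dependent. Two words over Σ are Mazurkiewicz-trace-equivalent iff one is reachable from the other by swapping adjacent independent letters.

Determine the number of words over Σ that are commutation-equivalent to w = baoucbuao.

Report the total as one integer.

12

drop 0:b onto floor
drop 1:a onto {0:b}
drop 2:o onto floor
drop 3:u onto {1:a, 2:o}
drop 4:c onto {1:a, 2:o}
drop 5:b onto {3:u, 4:c}
drop 6:u onto {5:b}
drop 7:a onto {6:u}
drop 8:o onto {6:u}
ground layer = {0:b, 2:o}
drop-orders for the pieces not yet dropped (sum over which currently-grounded one goes next):
  1 to go: {7} 1  {8} 1
  2 to go: {7,8} 2
  3 to go: {6,7,8} 2
  4 to go: {5,6,7,8} 2
  5 to go: {3,5,6,7,8} 2  {4,5,6,7,8} 2
  6 to go: {3,4,5,6,7,8} 4
  7 to go: {1,3,4,5,6,7,8} 4  {2,3,4,5,6,7,8} 4
  if 0:b drops first: 8 orders
  if 2:o drops first: 4 orders
heap linearizations: 12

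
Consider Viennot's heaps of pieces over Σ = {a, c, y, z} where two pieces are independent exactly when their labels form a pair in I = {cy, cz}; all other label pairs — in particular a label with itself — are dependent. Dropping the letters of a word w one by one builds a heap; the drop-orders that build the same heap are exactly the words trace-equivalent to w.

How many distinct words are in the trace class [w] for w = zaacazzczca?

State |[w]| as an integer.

10

0(z) covers ∅
1(a) covers 0:z
2(a) covers 1:a
3(c) covers 2:a
4(a) covers 3:c
5(z) covers 4:a
6(z) covers 5:z
7(c) covers 4:a
8(z) covers 6:z
9(c) covers 7:c
10(a) covers 8:z, 9:c
floor of heap: 0:z
completions by unplaced set U, small U first (add the entries for U minus each lowest piece of U):
  |U|=1: {10}:1
  |U|=2: {8,10}:1  {9,10}:1
  |U|=3: {6,8,10}:1  {7,9,10}:1  {8,9,10}:2
  |U|=4: {5,6,8,10}:1  {6,8,9,10}:3  {7,8,9,10}:3
  |U|=5: {5,6,8,9,10}:4  {6,7,8,9,10}:6
  |U|=6: {5,6,7,8,9,10}:10
  |U|=7: {4,5,6,7,8,9,10}:10
  |U|=8: {3,4,5,6,7,8,9,10}:10
  |U|=9: {2,3,4,5,6,7,8,9,10}:10
  start at 0(z): 10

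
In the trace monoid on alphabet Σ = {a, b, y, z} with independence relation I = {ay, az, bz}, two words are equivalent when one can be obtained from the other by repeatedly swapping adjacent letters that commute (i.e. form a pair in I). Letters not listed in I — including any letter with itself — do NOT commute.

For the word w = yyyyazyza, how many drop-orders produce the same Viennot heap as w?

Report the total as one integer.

drop 0:y onto floor
drop 1:y onto {0:y}
drop 2:y onto {1:y}
drop 3:y onto {2:y}
drop 4:a onto floor
drop 5:z onto {3:y}
drop 6:y onto {5:z}
drop 7:z onto {6:y}
drop 8:a onto {4:a}
ground layer = {0:y, 4:a}
drop-orders for the pieces not yet dropped (sum over which currently-grounded one goes next):
  1 to go: {7} 1  {8} 1
  2 to go: {4,8} 1  {6,7} 1  {7,8} 2
  3 to go: {4,7,8} 3  {5,6,7} 1  {6,7,8} 3
  4 to go: {3,5,6,7} 1  {4,6,7,8} 6  {5,6,7,8} 4
  5 to go: {2,3,5,6,7} 1  {3,5,6,7,8} 5  {4,5,6,7,8} 10
  6 to go: {1,2,3,5,6,7} 1  {2,3,5,6,7,8} 6  {3,4,5,6,7,8} 15
  7 to go: {0,1,2,3,5,6,7} 1  {1,2,3,5,6,7,8} 7  {2,3,4,5,6,7,8} 21
  if 0:y drops first: 28 orders
  if 4:a drops first: 8 orders
heap linearizations: 36

36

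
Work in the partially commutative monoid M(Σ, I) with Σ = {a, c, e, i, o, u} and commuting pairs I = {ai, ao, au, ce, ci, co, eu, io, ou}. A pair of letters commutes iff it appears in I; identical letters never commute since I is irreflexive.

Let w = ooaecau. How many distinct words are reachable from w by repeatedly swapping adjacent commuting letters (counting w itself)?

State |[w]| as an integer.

28

#0=o has no predecessor
#1=o depends on [0:o]
#2=a has no predecessor
#3=e depends on [1:o, 2:a]
#4=c depends on [2:a]
#5=a depends on [3:e, 4:c]
#6=u depends on [4:c]
sources: [0:o, 2:a]
N(rest) = Σ N(rest − s) over sources s of rest; N(one piece) = 1:
  size 1 → [5]=1  [6]=1
  size 2 → [3,5]=1  [5,6]=2
  size 3 → [1,3,5]=1  [3,5,6]=3  [4,5,6]=2
  size 4 → [0,1,3,5]=1  [1,3,5,6]=4  [3,4,5,6]=5
  size 5 → [0,1,3,5,6]=5  [1,3,4,5,6]=9  [2,3,4,5,6]=5
  first=0(o) contributes 14
  first=2(a) contributes 14
|[w]| = 28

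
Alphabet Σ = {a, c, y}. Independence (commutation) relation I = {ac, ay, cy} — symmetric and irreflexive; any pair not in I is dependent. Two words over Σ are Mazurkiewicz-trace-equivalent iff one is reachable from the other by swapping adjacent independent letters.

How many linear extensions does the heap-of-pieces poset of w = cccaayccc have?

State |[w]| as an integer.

#0=c has no predecessor
#1=c depends on [0:c]
#2=c depends on [1:c]
#3=a has no predecessor
#4=a depends on [3:a]
#5=y has no predecessor
#6=c depends on [2:c]
#7=c depends on [6:c]
#8=c depends on [7:c]
sources: [0:c, 3:a, 5:y]
N(rest) = Σ N(rest − s) over sources s of rest; N(one piece) = 1:
  size 1 → [4]=1  [5]=1  [8]=1
  size 2 → [3,4]=1  [4,5]=2  [4,8]=2  [5,8]=2  [7,8]=1
  size 3 → [3,4,5]=3  [3,4,8]=3  [4,5,8]=6  [4,7,8]=3  [5,7,8]=3  [6,7,8]=1
  size 4 → [2,6,7,8]=1  [3,4,5,8]=12  [3,4,7,8]=6  [4,5,7,8]=12  [4,6,7,8]=4  [5,6,7,8]=4
  size 5 → [1,2,6,7,8]=1  [2,4,6,7,8]=5  [2,5,6,7,8]=5  [3,4,5,7,8]=30  [3,4,6,7,8]=10  [4,5,6,7,8]=20
  size 6 → [0,1,2,6,7,8]=1  [1,2,4,6,7,8]=6  [1,2,5,6,7,8]=6  [2,3,4,6,7,8]=15  [2,4,5,6,7,8]=30  [3,4,5,6,7,8]=60
  size 7 → [0,1,2,4,6,7,8]=7  [0,1,2,5,6,7,8]=7  [1,2,3,4,6,7,8]=21  [1,2,4,5,6,7,8]=42  [2,3,4,5,6,7,8]=105
  first=0(c) contributes 168
  first=3(a) contributes 56
  first=5(y) contributes 28
|[w]| = 252

252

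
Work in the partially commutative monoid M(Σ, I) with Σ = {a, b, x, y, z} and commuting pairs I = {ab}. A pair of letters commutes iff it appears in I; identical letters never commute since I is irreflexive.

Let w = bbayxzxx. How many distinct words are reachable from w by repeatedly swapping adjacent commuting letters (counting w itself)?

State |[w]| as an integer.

3

0(b) covers ∅
1(b) covers 0:b
2(a) covers ∅
3(y) covers 1:b, 2:a
4(x) covers 3:y
5(z) covers 4:x
6(x) covers 5:z
7(x) covers 6:x
floor of heap: 0:b, 2:a
completions by unplaced set U, small U first (add the entries for U minus each lowest piece of U):
  |U|=1: {7}:1
  |U|=2: {6,7}:1
  |U|=3: {5,6,7}:1
  |U|=4: {4,5,6,7}:1
  |U|=5: {3,4,5,6,7}:1
  |U|=6: {1,3,4,5,6,7}:1  {2,3,4,5,6,7}:1
  start at 0(b): 2
  start at 2(a): 1
sum over floor = 3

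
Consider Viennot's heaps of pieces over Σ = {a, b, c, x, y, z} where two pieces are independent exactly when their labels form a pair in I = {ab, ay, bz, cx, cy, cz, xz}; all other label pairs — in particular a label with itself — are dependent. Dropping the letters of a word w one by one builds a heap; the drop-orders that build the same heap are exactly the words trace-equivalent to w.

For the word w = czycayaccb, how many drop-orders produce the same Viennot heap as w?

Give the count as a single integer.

0(c) covers ∅
1(z) covers ∅
2(y) covers 1:z
3(c) covers 0:c
4(a) covers 1:z, 3:c
5(y) covers 2:y
6(a) covers 4:a
7(c) covers 6:a
8(c) covers 7:c
9(b) covers 5:y, 8:c
floor of heap: 0:c, 1:z
completions by unplaced set U, small U first (add the entries for U minus each lowest piece of U):
  |U|=1: {9}:1
  |U|=2: {5,9}:1  {8,9}:1
  |U|=3: {2,5,9}:1  {5,8,9}:2  {7,8,9}:1
  |U|=4: {2,5,8,9}:3  {5,7,8,9}:3  {6,7,8,9}:1
  |U|=5: {2,5,7,8,9}:6  {4,6,7,8,9}:1  {5,6,7,8,9}:4
  |U|=6: {2,5,6,7,8,9}:10  {3,4,6,7,8,9}:1  {4,5,6,7,8,9}:5
  |U|=7: {0,3,4,6,7,8,9}:1  {2,4,5,6,7,8,9}:15  {3,4,5,6,7,8,9}:6
  |U|=8: {0,3,4,5,6,7,8,9}:7  {1,2,4,5,6,7,8,9}:15  {2,3,4,5,6,7,8,9}:21
  start at 0(c): 36
  start at 1(z): 28
sum over floor = 64

64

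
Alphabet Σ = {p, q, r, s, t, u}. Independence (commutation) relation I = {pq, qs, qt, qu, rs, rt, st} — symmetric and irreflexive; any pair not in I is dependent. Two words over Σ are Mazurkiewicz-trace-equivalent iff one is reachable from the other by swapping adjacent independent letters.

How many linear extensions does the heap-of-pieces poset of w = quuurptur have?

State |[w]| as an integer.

#0=q has no predecessor
#1=u has no predecessor
#2=u depends on [1:u]
#3=u depends on [2:u]
#4=r depends on [0:q, 3:u]
#5=p depends on [4:r]
#6=t depends on [5:p]
#7=u depends on [6:t]
#8=r depends on [7:u]
sources: [0:q, 1:u]
N(rest) = Σ N(rest − s) over sources s of rest; N(one piece) = 1:
  size 1 → [8]=1
  size 2 → [7,8]=1
  size 3 → [6,7,8]=1
  size 4 → [5,6,7,8]=1
  size 5 → [4,5,6,7,8]=1
  size 6 → [0,4,5,6,7,8]=1  [3,4,5,6,7,8]=1
  size 7 → [0,3,4,5,6,7,8]=2  [2,3,4,5,6,7,8]=1
  first=0(q) contributes 1
  first=1(u) contributes 3
|[w]| = 4

4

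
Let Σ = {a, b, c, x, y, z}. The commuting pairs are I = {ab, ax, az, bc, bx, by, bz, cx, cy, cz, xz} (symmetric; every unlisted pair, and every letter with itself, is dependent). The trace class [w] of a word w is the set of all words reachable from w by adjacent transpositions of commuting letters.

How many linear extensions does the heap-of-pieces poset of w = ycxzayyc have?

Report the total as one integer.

piece 0:y — minimal
piece 1:c — minimal
piece 2:x rests on {0:y}
piece 3:z rests on {0:y}
piece 4:a rests on {0:y, 1:c}
piece 5:y rests on {2:x, 3:z, 4:a}
piece 6:y rests on {5:y}
piece 7:c rests on {4:a}
minimal pieces: {0:y, 1:c}
ways to finish when only these pieces remain (= sum over removing one remaining piece with nothing left below it):
  1 left: {6}→1  {7}→1
  2 left: {5,6}→1  {6,7}→2
  3 left: {2,5,6}→1  {3,5,6}→1  {5,6,7}→3
  4 left: {2,3,5,6}→2  {2,5,6,7}→4  {3,5,6,7}→4  {4,5,6,7}→3
  5 left: {1,4,5,6,7}→3  {2,3,5,6,7}→10  {2,4,5,6,7}→7  {3,4,5,6,7}→7
  6 left: {1,2,4,5,6,7}→10  {1,3,4,5,6,7}→10  {2,3,4,5,6,7}→24
  placing 0:y first → 44 extensions
  placing 1:c first → 24 extensions
total linear extensions = 68

68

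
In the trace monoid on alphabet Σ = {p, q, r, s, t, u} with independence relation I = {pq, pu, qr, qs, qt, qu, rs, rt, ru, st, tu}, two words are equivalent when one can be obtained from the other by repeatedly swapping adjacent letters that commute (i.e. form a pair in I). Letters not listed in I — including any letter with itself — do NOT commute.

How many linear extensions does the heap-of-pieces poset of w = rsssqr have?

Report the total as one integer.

60

0(r) covers ∅
1(s) covers ∅
2(s) covers 1:s
3(s) covers 2:s
4(q) covers ∅
5(r) covers 0:r
floor of heap: 0:r, 1:s, 4:q
completions by unplaced set U, small U first (add the entries for U minus each lowest piece of U):
  |U|=1: {3}:1  {4}:1  {5}:1
  |U|=2: {0,5}:1  {2,3}:1  {3,4}:2  {3,5}:2  {4,5}:2
  |U|=3: {0,3,5}:3  {0,4,5}:3  {1,2,3}:1  {2,3,4}:3  {2,3,5}:3  {3,4,5}:6
  |U|=4: {0,2,3,5}:6  {0,3,4,5}:12  {1,2,3,4}:4  {1,2,3,5}:4  {2,3,4,5}:12
  start at 0(r): 20
  start at 1(s): 30
  start at 4(q): 10
sum over floor = 60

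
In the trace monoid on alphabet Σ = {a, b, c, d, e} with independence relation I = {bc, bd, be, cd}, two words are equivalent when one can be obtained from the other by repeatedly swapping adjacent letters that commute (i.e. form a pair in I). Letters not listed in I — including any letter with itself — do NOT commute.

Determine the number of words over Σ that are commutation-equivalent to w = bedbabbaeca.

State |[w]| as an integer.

6

drop 0:b onto floor
drop 1:e onto floor
drop 2:d onto {1:e}
drop 3:b onto {0:b}
drop 4:a onto {2:d, 3:b}
drop 5:b onto {4:a}
drop 6:b onto {5:b}
drop 7:a onto {6:b}
drop 8:e onto {7:a}
drop 9:c onto {8:e}
drop 10:a onto {9:c}
ground layer = {0:b, 1:e}
drop-orders for the pieces not yet dropped (sum over which currently-grounded one goes next):
  1 to go: {10} 1
  2 to go: {9,10} 1
  3 to go: {8,9,10} 1
  4 to go: {7,8,9,10} 1
  5 to go: {6,7,8,9,10} 1
  6 to go: {5,6,7,8,9,10} 1
  7 to go: {4,5,6,7,8,9,10} 1
  8 to go: {2,4,5,6,7,8,9,10} 1  {3,4,5,6,7,8,9,10} 1
  9 to go: {0,3,4,5,6,7,8,9,10} 1  {1,2,4,5,6,7,8,9,10} 1  {2,3,4,5,6,7,8,9,10} 2
  if 0:b drops first: 3 orders
  if 1:e drops first: 3 orders
heap linearizations: 6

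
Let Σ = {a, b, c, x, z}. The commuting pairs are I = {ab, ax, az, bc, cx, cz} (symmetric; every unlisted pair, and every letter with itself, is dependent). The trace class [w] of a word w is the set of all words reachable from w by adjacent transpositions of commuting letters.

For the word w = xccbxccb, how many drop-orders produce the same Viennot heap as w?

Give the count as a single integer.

drop 0:x onto floor
drop 1:c onto floor
drop 2:c onto {1:c}
drop 3:b onto {0:x}
drop 4:x onto {3:b}
drop 5:c onto {2:c}
drop 6:c onto {5:c}
drop 7:b onto {4:x}
ground layer = {0:x, 1:c}
drop-orders for the pieces not yet dropped (sum over which currently-grounded one goes next):
  1 to go: {6} 1  {7} 1
  2 to go: {4,7} 1  {5,6} 1  {6,7} 2
  3 to go: {2,5,6} 1  {3,4,7} 1  {4,6,7} 3  {5,6,7} 3
  4 to go: {0,3,4,7} 1  {1,2,5,6} 1  {2,5,6,7} 4  {3,4,6,7} 4  {4,5,6,7} 6
  5 to go: {0,3,4,6,7} 5  {1,2,5,6,7} 5  {2,4,5,6,7} 10  {3,4,5,6,7} 10
  6 to go: {0,3,4,5,6,7} 15  {1,2,4,5,6,7} 15  {2,3,4,5,6,7} 20
  if 0:x drops first: 35 orders
  if 1:c drops first: 35 orders
heap linearizations: 70

70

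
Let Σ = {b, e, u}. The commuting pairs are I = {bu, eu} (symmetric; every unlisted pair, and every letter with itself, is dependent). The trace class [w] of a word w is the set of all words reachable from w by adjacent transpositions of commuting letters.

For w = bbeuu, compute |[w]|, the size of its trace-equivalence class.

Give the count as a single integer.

#0=b has no predecessor
#1=b depends on [0:b]
#2=e depends on [1:b]
#3=u has no predecessor
#4=u depends on [3:u]
sources: [0:b, 3:u]
N(rest) = Σ N(rest − s) over sources s of rest; N(one piece) = 1:
  size 1 → [2]=1  [4]=1
  size 2 → [1,2]=1  [2,4]=2  [3,4]=1
  size 3 → [0,1,2]=1  [1,2,4]=3  [2,3,4]=3
  first=0(b) contributes 6
  first=3(u) contributes 4
|[w]| = 10

10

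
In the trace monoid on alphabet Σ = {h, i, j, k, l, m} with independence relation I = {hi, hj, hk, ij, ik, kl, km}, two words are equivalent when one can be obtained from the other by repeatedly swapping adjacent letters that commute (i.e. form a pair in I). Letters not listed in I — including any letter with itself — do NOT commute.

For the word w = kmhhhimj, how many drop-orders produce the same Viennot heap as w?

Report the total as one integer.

drop 0:k onto floor
drop 1:m onto floor
drop 2:h onto {1:m}
drop 3:h onto {2:h}
drop 4:h onto {3:h}
drop 5:i onto {1:m}
drop 6:m onto {4:h, 5:i}
drop 7:j onto {0:k, 6:m}
ground layer = {0:k, 1:m}
drop-orders for the pieces not yet dropped (sum over which currently-grounded one goes next):
  1 to go: {7} 1
  2 to go: {0,7} 1  {6,7} 1
  3 to go: {0,6,7} 2  {4,6,7} 1  {5,6,7} 1
  4 to go: {0,4,6,7} 3  {0,5,6,7} 3  {3,4,6,7} 1  {4,5,6,7} 2
  5 to go: {0,3,4,6,7} 4  {0,4,5,6,7} 8  {2,3,4,6,7} 1  {3,4,5,6,7} 3
  6 to go: {0,2,3,4,6,7} 5  {0,3,4,5,6,7} 15  {2,3,4,5,6,7} 4
  if 0:k drops first: 4 orders
  if 1:m drops first: 24 orders
heap linearizations: 28

28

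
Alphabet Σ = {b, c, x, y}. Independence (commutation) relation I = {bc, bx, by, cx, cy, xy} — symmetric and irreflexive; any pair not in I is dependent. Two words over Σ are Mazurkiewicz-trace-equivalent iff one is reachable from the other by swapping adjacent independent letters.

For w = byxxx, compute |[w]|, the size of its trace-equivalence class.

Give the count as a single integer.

20

piece 0:b — minimal
piece 1:y — minimal
piece 2:x — minimal
piece 3:x rests on {2:x}
piece 4:x rests on {3:x}
minimal pieces: {0:b, 1:y, 2:x}
ways to finish when only these pieces remain (= sum over removing one remaining piece with nothing left below it):
  1 left: {0}→1  {1}→1  {4}→1
  2 left: {0,1}→2  {0,4}→2  {1,4}→2  {3,4}→1
  3 left: {0,1,4}→6  {0,3,4}→3  {1,3,4}→3  {2,3,4}→1
  placing 0:b first → 4 extensions
  placing 1:y first → 4 extensions
  placing 2:x first → 12 extensions
total linear extensions = 20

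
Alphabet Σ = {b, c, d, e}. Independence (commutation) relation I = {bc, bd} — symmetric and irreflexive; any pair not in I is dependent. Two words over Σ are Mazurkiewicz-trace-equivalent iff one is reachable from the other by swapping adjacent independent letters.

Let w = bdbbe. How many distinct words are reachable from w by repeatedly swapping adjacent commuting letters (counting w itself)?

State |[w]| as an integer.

4

piece 0:b — minimal
piece 1:d — minimal
piece 2:b rests on {0:b}
piece 3:b rests on {2:b}
piece 4:e rests on {1:d, 3:b}
minimal pieces: {0:b, 1:d}
ways to finish when only these pieces remain (= sum over removing one remaining piece with nothing left below it):
  1 left: {4}→1
  2 left: {1,4}→1  {3,4}→1
  3 left: {1,3,4}→2  {2,3,4}→1
  placing 0:b first → 3 extensions
  placing 1:d first → 1 extensions
total linear extensions = 4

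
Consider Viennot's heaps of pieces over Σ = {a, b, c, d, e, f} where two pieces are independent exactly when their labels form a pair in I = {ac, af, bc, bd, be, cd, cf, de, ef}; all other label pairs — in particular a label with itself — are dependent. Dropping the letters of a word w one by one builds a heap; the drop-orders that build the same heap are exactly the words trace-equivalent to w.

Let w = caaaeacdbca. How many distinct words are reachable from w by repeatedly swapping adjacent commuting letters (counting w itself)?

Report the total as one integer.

120

piece 0:c — minimal
piece 1:a — minimal
piece 2:a rests on {1:a}
piece 3:a rests on {2:a}
piece 4:e rests on {0:c, 3:a}
piece 5:a rests on {4:e}
piece 6:c rests on {4:e}
piece 7:d rests on {5:a}
piece 8:b rests on {5:a}
piece 9:c rests on {6:c}
piece 10:a rests on {7:d, 8:b}
minimal pieces: {0:c, 1:a}
ways to finish when only these pieces remain (= sum over removing one remaining piece with nothing left below it):
  1 left: {9}→1  {10}→1
  2 left: {6,9}→1  {7,10}→1  {8,10}→1  {9,10}→2
  3 left: {6,9,10}→3  {7,8,10}→2  {7,9,10}→3  {8,9,10}→3
  4 left: {5,7,8,10}→2  {6,7,9,10}→6  {6,8,9,10}→6  {7,8,9,10}→8
  5 left: {5,7,8,9,10}→10  {6,7,8,9,10}→20
  6 left: {5,6,7,8,9,10}→30
  7 left: {4,5,6,7,8,9,10}→30
  8 left: {0,4,5,6,7,8,9,10}→30  {3,4,5,6,7,8,9,10}→30
  9 left: {0,3,4,5,6,7,8,9,10}→60  {2,3,4,5,6,7,8,9,10}→30
  placing 0:c first → 30 extensions
  placing 1:a first → 90 extensions
total linear extensions = 120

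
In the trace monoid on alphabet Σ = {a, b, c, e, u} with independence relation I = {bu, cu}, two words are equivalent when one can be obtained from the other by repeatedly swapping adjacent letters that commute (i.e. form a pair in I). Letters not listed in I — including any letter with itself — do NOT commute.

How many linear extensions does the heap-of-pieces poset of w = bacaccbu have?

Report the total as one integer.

4

0(b) covers ∅
1(a) covers 0:b
2(c) covers 1:a
3(a) covers 2:c
4(c) covers 3:a
5(c) covers 4:c
6(b) covers 5:c
7(u) covers 3:a
floor of heap: 0:b
completions by unplaced set U, small U first (add the entries for U minus each lowest piece of U):
  |U|=1: {6}:1  {7}:1
  |U|=2: {5,6}:1  {6,7}:2
  |U|=3: {4,5,6}:1  {5,6,7}:3
  |U|=4: {4,5,6,7}:4
  |U|=5: {3,4,5,6,7}:4
  |U|=6: {2,3,4,5,6,7}:4
  start at 0(b): 4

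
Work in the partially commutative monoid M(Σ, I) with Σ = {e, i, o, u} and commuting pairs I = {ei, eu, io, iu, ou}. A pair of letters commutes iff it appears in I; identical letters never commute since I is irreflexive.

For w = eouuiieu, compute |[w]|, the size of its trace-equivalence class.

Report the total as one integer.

560

piece 0:e — minimal
piece 1:o rests on {0:e}
piece 2:u — minimal
piece 3:u rests on {2:u}
piece 4:i — minimal
piece 5:i rests on {4:i}
piece 6:e rests on {1:o}
piece 7:u rests on {3:u}
minimal pieces: {0:e, 2:u, 4:i}
ways to finish when only these pieces remain (= sum over removing one remaining piece with nothing left below it):
  1 left: {5}→1  {6}→1  {7}→1
  2 left: {1,6}→1  {3,7}→1  {4,5}→1  {5,6}→2  {5,7}→2  {6,7}→2
  3 left: {0,1,6}→1  {1,5,6}→3  {1,6,7}→3  {2,3,7}→1  {3,5,7}→3  {3,6,7}→3  {4,5,6}→3  {4,5,7}→3  {5,6,7}→6
  4 left: {0,1,5,6}→4  {0,1,6,7}→4  {1,3,6,7}→6  {1,4,5,6}→6  {1,5,6,7}→12  {2,3,5,7}→4  {2,3,6,7}→4  {3,4,5,7}→6  {3,5,6,7}→12  {4,5,6,7}→12
  5 left: {0,1,3,6,7}→10  {0,1,4,5,6}→10  {0,1,5,6,7}→20  {1,2,3,6,7}→10  {1,3,5,6,7}→30  {1,4,5,6,7}→30  {2,3,4,5,7}→10  {2,3,5,6,7}→20  {3,4,5,6,7}→30
  6 left: {0,1,2,3,6,7}→20  {0,1,3,5,6,7}→60  {0,1,4,5,6,7}→60  {1,2,3,5,6,7}→60  {1,3,4,5,6,7}→90  {2,3,4,5,6,7}→60
  placing 0:e first → 210 extensions
  placing 2:u first → 210 extensions
  placing 4:i first → 140 extensions
total linear extensions = 560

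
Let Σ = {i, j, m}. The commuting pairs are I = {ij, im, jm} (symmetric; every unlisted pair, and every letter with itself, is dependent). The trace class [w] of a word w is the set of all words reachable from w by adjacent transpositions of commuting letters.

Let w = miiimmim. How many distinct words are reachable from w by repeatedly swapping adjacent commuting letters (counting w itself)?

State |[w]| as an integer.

70

drop 0:m onto floor
drop 1:i onto floor
drop 2:i onto {1:i}
drop 3:i onto {2:i}
drop 4:m onto {0:m}
drop 5:m onto {4:m}
drop 6:i onto {3:i}
drop 7:m onto {5:m}
ground layer = {0:m, 1:i}
drop-orders for the pieces not yet dropped (sum over which currently-grounded one goes next):
  1 to go: {6} 1  {7} 1
  2 to go: {3,6} 1  {5,7} 1  {6,7} 2
  3 to go: {2,3,6} 1  {3,6,7} 3  {4,5,7} 1  {5,6,7} 3
  4 to go: {0,4,5,7} 1  {1,2,3,6} 1  {2,3,6,7} 4  {3,5,6,7} 6  {4,5,6,7} 4
  5 to go: {0,4,5,6,7} 5  {1,2,3,6,7} 5  {2,3,5,6,7} 10  {3,4,5,6,7} 10
  6 to go: {0,3,4,5,6,7} 15  {1,2,3,5,6,7} 15  {2,3,4,5,6,7} 20
  if 0:m drops first: 35 orders
  if 1:i drops first: 35 orders
heap linearizations: 70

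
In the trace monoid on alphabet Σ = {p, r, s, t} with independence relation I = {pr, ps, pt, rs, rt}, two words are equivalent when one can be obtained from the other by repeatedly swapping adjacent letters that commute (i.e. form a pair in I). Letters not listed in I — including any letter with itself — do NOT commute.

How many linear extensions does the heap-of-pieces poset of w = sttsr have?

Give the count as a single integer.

5

piece 0:s — minimal
piece 1:t rests on {0:s}
piece 2:t rests on {1:t}
piece 3:s rests on {2:t}
piece 4:r — minimal
minimal pieces: {0:s, 4:r}
ways to finish when only these pieces remain (= sum over removing one remaining piece with nothing left below it):
  1 left: {3}→1  {4}→1
  2 left: {2,3}→1  {3,4}→2
  3 left: {1,2,3}→1  {2,3,4}→3
  placing 0:s first → 4 extensions
  placing 4:r first → 1 extensions
total linear extensions = 5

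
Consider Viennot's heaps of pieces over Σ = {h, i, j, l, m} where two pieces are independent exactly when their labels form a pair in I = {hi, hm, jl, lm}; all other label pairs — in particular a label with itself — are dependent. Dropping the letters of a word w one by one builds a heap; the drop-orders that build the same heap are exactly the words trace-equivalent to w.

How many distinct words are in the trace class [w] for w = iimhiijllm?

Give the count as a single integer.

36

0(i) covers ∅
1(i) covers 0:i
2(m) covers 1:i
3(h) covers ∅
4(i) covers 2:m
5(i) covers 4:i
6(j) covers 3:h, 5:i
7(l) covers 3:h, 5:i
8(l) covers 7:l
9(m) covers 6:j
floor of heap: 0:i, 3:h
completions by unplaced set U, small U first (add the entries for U minus each lowest piece of U):
  |U|=1: {8}:1  {9}:1
  |U|=2: {6,9}:1  {7,8}:1  {8,9}:2
  |U|=3: {6,8,9}:3  {7,8,9}:3
  |U|=4: {6,7,8,9}:6
  |U|=5: {3,6,7,8,9}:6  {5,6,7,8,9}:6
  |U|=6: {3,5,6,7,8,9}:12  {4,5,6,7,8,9}:6
  |U|=7: {2,4,5,6,7,8,9}:6  {3,4,5,6,7,8,9}:18
  |U|=8: {1,2,4,5,6,7,8,9}:6  {2,3,4,5,6,7,8,9}:24
  start at 0(i): 30
  start at 3(h): 6
sum over floor = 36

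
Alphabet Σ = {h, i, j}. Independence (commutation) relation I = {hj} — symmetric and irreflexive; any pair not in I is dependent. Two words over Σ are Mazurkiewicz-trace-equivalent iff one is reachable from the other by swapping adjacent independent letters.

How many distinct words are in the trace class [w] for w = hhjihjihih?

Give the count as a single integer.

6

piece 0:h — minimal
piece 1:h rests on {0:h}
piece 2:j — minimal
piece 3:i rests on {1:h, 2:j}
piece 4:h rests on {3:i}
piece 5:j rests on {3:i}
piece 6:i rests on {4:h, 5:j}
piece 7:h rests on {6:i}
piece 8:i rests on {7:h}
piece 9:h rests on {8:i}
minimal pieces: {0:h, 2:j}
ways to finish when only these pieces remain (= sum over removing one remaining piece with nothing left below it):
  1 left: {9}→1
  2 left: {8,9}→1
  3 left: {7,8,9}→1
  4 left: {6,7,8,9}→1
  5 left: {4,6,7,8,9}→1  {5,6,7,8,9}→1
  6 left: {4,5,6,7,8,9}→2
  7 left: {3,4,5,6,7,8,9}→2
  8 left: {1,3,4,5,6,7,8,9}→2  {2,3,4,5,6,7,8,9}→2
  placing 0:h first → 4 extensions
  placing 2:j first → 2 extensions
total linear extensions = 6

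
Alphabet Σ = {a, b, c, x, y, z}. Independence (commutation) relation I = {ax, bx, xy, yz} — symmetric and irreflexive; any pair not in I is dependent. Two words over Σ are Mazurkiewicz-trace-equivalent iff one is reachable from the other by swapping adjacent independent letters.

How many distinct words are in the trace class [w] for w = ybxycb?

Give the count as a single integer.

4

#0=y has no predecessor
#1=b depends on [0:y]
#2=x has no predecessor
#3=y depends on [1:b]
#4=c depends on [2:x, 3:y]
#5=b depends on [4:c]
sources: [0:y, 2:x]
N(rest) = Σ N(rest − s) over sources s of rest; N(one piece) = 1:
  size 1 → [5]=1
  size 2 → [4,5]=1
  size 3 → [2,4,5]=1  [3,4,5]=1
  size 4 → [1,3,4,5]=1  [2,3,4,5]=2
  first=0(y) contributes 3
  first=2(x) contributes 1
|[w]| = 4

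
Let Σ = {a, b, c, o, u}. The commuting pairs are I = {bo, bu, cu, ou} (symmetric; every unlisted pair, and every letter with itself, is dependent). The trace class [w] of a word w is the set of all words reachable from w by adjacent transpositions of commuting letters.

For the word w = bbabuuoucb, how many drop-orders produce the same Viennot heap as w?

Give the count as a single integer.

70

#0=b has no predecessor
#1=b depends on [0:b]
#2=a depends on [1:b]
#3=b depends on [2:a]
#4=u depends on [2:a]
#5=u depends on [4:u]
#6=o depends on [2:a]
#7=u depends on [5:u]
#8=c depends on [3:b, 6:o]
#9=b depends on [8:c]
sources: [0:b]
N(rest) = Σ N(rest − s) over sources s of rest; N(one piece) = 1:
  size 1 → [7]=1  [9]=1
  size 2 → [5,7]=1  [7,9]=2  [8,9]=1
  size 3 → [3,8,9]=1  [4,5,7]=1  [5,7,9]=3  [6,8,9]=1  [7,8,9]=3
  size 4 → [3,6,8,9]=2  [3,7,8,9]=4  [4,5,7,9]=4  [5,7,8,9]=6  [6,7,8,9]=4
  size 5 → [3,5,7,8,9]=10  [3,6,7,8,9]=10  [4,5,7,8,9]=10  [5,6,7,8,9]=10
  size 6 → [3,4,5,7,8,9]=20  [3,5,6,7,8,9]=30  [4,5,6,7,8,9]=20
  size 7 → [3,4,5,6,7,8,9]=70
  size 8 → [2,3,4,5,6,7,8,9]=70
  first=0(b) contributes 70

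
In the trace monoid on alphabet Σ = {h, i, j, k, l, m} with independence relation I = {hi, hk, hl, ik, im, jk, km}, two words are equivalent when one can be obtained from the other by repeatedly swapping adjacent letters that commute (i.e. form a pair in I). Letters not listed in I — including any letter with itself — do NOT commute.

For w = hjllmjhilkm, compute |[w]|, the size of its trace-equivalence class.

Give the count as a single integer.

7

#0=h has no predecessor
#1=j depends on [0:h]
#2=l depends on [1:j]
#3=l depends on [2:l]
#4=m depends on [3:l]
#5=j depends on [4:m]
#6=h depends on [5:j]
#7=i depends on [5:j]
#8=l depends on [7:i]
#9=k depends on [8:l]
#10=m depends on [6:h, 8:l]
sources: [0:h]
N(rest) = Σ N(rest − s) over sources s of rest; N(one piece) = 1:
  size 1 → [9]=1  [10]=1
  size 2 → [6,10]=1  [9,10]=2
  size 3 → [6,9,10]=3  [8,9,10]=2
  size 4 → [6,8,9,10]=5  [7,8,9,10]=2
  size 5 → [6,7,8,9,10]=7
  size 6 → [5,6,7,8,9,10]=7
  size 7 → [4,5,6,7,8,9,10]=7
  size 8 → [3,4,5,6,7,8,9,10]=7
  size 9 → [2,3,4,5,6,7,8,9,10]=7
  first=0(h) contributes 7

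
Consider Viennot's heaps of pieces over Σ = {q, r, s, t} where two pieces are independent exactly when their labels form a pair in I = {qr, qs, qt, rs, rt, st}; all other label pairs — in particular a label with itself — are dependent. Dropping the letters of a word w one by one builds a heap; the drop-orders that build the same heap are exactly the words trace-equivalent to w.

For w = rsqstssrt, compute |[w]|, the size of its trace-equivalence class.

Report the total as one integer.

3780

drop 0:r onto floor
drop 1:s onto floor
drop 2:q onto floor
drop 3:s onto {1:s}
drop 4:t onto floor
drop 5:s onto {3:s}
drop 6:s onto {5:s}
drop 7:r onto {0:r}
drop 8:t onto {4:t}
ground layer = {0:r, 1:s, 2:q, 4:t}
drop-orders for the pieces not yet dropped (sum over which currently-grounded one goes next):
  1 to go: {2} 1  {6} 1  {7} 1  {8} 1
  2 to go: {0,7} 1  {2,6} 2  {2,7} 2  {2,8} 2  {4,8} 1  {5,6} 1  {6,7} 2  {6,8} 2  {7,8} 2
  3 to go: {0,2,7} 3  {0,6,7} 3  {0,7,8} 3  {2,4,8} 3  {2,5,6} 3  {2,6,7} 6  {2,6,8} 6  {2,7,8} 6  {3,5,6} 1  {4,6,8} 3  {4,7,8} 3  {5,6,7} 3  {5,6,8} 3  {6,7,8} 6
  4 to go: {0,2,6,7} 12  {0,2,7,8} 12  {0,4,7,8} 6  {0,5,6,7} 6  {0,6,7,8} 12  {1,3,5,6} 1  {2,3,5,6} 4  {2,4,6,8} 12  {2,4,7,8} 12  {2,5,6,7} 12  {2,5,6,8} 12  {2,6,7,8} 24  {3,5,6,7} 4  {3,5,6,8} 4  {4,5,6,8} 6  {4,6,7,8} 12  {5,6,7,8} 12
  5 to go: {0,2,4,7,8} 30  {0,2,5,6,7} 30  {0,2,6,7,8} 60  {0,3,5,6,7} 10  {0,4,6,7,8} 30  {0,5,6,7,8} 30  {1,2,3,5,6} 5  {1,3,5,6,7} 5  {1,3,5,6,8} 5  {2,3,5,6,7} 20  {2,3,5,6,8} 20  {2,4,5,6,8} 30  {2,4,6,7,8} 60  {2,5,6,7,8} 60  {3,4,5,6,8} 10  {3,5,6,7,8} 20  {4,5,6,7,8} 30
  6 to go: {0,1,3,5,6,7} 15  {0,2,3,5,6,7} 60  {0,2,4,6,7,8} 180  {0,2,5,6,7,8} 180  {0,3,5,6,7,8} 60  {0,4,5,6,7,8} 90  {1,2,3,5,6,7} 30  {1,2,3,5,6,8} 30  {1,3,4,5,6,8} 15  {1,3,5,6,7,8} 30  {2,3,4,5,6,8} 60  {2,3,5,6,7,8} 120  {2,4,5,6,7,8} 180  {3,4,5,6,7,8} 60
  7 to go: {0,1,2,3,5,6,7} 105  {0,1,3,5,6,7,8} 105  {0,2,3,5,6,7,8} 420  {0,2,4,5,6,7,8} 630  {0,3,4,5,6,7,8} 210  {1,2,3,4,5,6,8} 105  {1,2,3,5,6,7,8} 210  {1,3,4,5,6,7,8} 105  {2,3,4,5,6,7,8} 420
  if 0:r drops first: 840 orders
  if 1:s drops first: 1680 orders
  if 2:q drops first: 420 orders
  if 4:t drops first: 840 orders
heap linearizations: 3780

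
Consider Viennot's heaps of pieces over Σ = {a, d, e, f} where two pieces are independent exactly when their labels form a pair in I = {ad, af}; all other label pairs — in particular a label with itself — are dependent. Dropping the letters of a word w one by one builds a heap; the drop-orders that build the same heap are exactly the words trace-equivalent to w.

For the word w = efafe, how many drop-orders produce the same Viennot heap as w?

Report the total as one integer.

#0=e has no predecessor
#1=f depends on [0:e]
#2=a depends on [0:e]
#3=f depends on [1:f]
#4=e depends on [2:a, 3:f]
sources: [0:e]
N(rest) = Σ N(rest − s) over sources s of rest; N(one piece) = 1:
  size 1 → [4]=1
  size 2 → [2,4]=1  [3,4]=1
  size 3 → [1,3,4]=1  [2,3,4]=2
  first=0(e) contributes 3

3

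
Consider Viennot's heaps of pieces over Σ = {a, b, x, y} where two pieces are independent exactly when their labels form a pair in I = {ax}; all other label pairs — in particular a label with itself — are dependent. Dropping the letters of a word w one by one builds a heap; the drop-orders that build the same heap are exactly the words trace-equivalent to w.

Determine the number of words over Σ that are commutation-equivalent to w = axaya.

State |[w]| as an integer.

3

piece 0:a — minimal
piece 1:x — minimal
piece 2:a rests on {0:a}
piece 3:y rests on {1:x, 2:a}
piece 4:a rests on {3:y}
minimal pieces: {0:a, 1:x}
ways to finish when only these pieces remain (= sum over removing one remaining piece with nothing left below it):
  1 left: {4}→1
  2 left: {3,4}→1
  3 left: {1,3,4}→1  {2,3,4}→1
  placing 0:a first → 2 extensions
  placing 1:x first → 1 extensions
total linear extensions = 3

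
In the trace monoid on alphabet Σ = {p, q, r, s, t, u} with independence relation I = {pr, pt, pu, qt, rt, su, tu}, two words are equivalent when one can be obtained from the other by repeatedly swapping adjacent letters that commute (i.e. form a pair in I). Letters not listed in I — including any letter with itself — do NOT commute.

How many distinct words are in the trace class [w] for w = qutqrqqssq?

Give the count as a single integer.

#0=q has no predecessor
#1=u depends on [0:q]
#2=t has no predecessor
#3=q depends on [1:u]
#4=r depends on [3:q]
#5=q depends on [4:r]
#6=q depends on [5:q]
#7=s depends on [2:t, 6:q]
#8=s depends on [7:s]
#9=q depends on [8:s]
sources: [0:q, 2:t]
N(rest) = Σ N(rest − s) over sources s of rest; N(one piece) = 1:
  size 1 → [9]=1
  size 2 → [8,9]=1
  size 3 → [7,8,9]=1
  size 4 → [2,7,8,9]=1  [6,7,8,9]=1
  size 5 → [2,6,7,8,9]=2  [5,6,7,8,9]=1
  size 6 → [2,5,6,7,8,9]=3  [4,5,6,7,8,9]=1
  size 7 → [2,4,5,6,7,8,9]=4  [3,4,5,6,7,8,9]=1
  size 8 → [1,3,4,5,6,7,8,9]=1  [2,3,4,5,6,7,8,9]=5
  first=0(q) contributes 6
  first=2(t) contributes 1
|[w]| = 7

7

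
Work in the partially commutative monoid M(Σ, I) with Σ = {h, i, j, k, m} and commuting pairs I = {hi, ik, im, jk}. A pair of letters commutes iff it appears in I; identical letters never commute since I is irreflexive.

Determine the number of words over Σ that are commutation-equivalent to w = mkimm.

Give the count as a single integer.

0(m) covers ∅
1(k) covers 0:m
2(i) covers ∅
3(m) covers 1:k
4(m) covers 3:m
floor of heap: 0:m, 2:i
completions by unplaced set U, small U first (add the entries for U minus each lowest piece of U):
  |U|=1: {2}:1  {4}:1
  |U|=2: {2,4}:2  {3,4}:1
  |U|=3: {1,3,4}:1  {2,3,4}:3
  start at 0(m): 4
  start at 2(i): 1
sum over floor = 5

5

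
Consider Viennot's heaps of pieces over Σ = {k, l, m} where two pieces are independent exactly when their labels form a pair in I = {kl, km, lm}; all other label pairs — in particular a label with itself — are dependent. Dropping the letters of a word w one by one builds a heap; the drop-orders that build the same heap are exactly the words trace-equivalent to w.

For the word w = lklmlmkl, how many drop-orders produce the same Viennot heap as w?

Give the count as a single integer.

piece 0:l — minimal
piece 1:k — minimal
piece 2:l rests on {0:l}
piece 3:m — minimal
piece 4:l rests on {2:l}
piece 5:m rests on {3:m}
piece 6:k rests on {1:k}
piece 7:l rests on {4:l}
minimal pieces: {0:l, 1:k, 3:m}
ways to finish when only these pieces remain (= sum over removing one remaining piece with nothing left below it):
  1 left: {5}→1  {6}→1  {7}→1
  2 left: {1,6}→1  {3,5}→1  {4,7}→1  {5,6}→2  {5,7}→2  {6,7}→2
  3 left: {1,5,6}→3  {1,6,7}→3  {2,4,7}→1  {3,5,6}→3  {3,5,7}→3  {4,5,7}→3  {4,6,7}→3  {5,6,7}→6
  4 left: {0,2,4,7}→1  {1,3,5,6}→6  {1,4,6,7}→6  {1,5,6,7}→12  {2,4,5,7}→4  {2,4,6,7}→4  {3,4,5,7}→6  {3,5,6,7}→12  {4,5,6,7}→12
  5 left: {0,2,4,5,7}→5  {0,2,4,6,7}→5  {1,2,4,6,7}→10  {1,3,5,6,7}→30  {1,4,5,6,7}→30  {2,3,4,5,7}→10  {2,4,5,6,7}→20  {3,4,5,6,7}→30
  6 left: {0,1,2,4,6,7}→15  {0,2,3,4,5,7}→15  {0,2,4,5,6,7}→30  {1,2,4,5,6,7}→60  {1,3,4,5,6,7}→90  {2,3,4,5,6,7}→60
  placing 0:l first → 210 extensions
  placing 1:k first → 105 extensions
  placing 3:m first → 105 extensions
total linear extensions = 420

420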